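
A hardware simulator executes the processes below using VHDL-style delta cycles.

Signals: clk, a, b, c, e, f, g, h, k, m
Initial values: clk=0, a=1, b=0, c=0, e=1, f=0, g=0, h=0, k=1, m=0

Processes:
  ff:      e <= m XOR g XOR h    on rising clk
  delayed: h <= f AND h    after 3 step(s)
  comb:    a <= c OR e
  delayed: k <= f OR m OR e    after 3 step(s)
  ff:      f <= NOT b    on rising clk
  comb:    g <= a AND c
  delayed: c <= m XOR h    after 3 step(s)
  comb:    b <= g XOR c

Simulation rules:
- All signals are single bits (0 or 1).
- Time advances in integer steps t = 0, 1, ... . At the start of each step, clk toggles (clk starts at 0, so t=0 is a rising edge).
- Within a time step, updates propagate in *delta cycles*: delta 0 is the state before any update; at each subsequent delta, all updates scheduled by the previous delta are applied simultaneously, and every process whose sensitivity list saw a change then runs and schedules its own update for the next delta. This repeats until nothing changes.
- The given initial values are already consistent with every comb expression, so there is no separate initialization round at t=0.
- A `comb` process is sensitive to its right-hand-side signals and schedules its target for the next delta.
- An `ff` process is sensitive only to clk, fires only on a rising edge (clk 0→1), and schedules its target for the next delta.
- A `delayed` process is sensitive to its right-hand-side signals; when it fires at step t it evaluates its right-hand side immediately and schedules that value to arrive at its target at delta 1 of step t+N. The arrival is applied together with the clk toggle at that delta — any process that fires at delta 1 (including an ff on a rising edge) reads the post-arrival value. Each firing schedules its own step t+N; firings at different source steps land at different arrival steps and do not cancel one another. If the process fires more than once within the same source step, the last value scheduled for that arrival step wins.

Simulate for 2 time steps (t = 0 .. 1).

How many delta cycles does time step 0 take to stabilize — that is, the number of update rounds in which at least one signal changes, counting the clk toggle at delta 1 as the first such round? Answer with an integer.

3

[bits: c,f,e,g,m,a,h,b,clk,k]
t=0: Δ0=0010010001 Δ1=0010010011 Δ2=0100010011 Δ3=0100000011 | 3Δ
t=1: Δ0=0100000011 Δ1=0100000001 | 1Δ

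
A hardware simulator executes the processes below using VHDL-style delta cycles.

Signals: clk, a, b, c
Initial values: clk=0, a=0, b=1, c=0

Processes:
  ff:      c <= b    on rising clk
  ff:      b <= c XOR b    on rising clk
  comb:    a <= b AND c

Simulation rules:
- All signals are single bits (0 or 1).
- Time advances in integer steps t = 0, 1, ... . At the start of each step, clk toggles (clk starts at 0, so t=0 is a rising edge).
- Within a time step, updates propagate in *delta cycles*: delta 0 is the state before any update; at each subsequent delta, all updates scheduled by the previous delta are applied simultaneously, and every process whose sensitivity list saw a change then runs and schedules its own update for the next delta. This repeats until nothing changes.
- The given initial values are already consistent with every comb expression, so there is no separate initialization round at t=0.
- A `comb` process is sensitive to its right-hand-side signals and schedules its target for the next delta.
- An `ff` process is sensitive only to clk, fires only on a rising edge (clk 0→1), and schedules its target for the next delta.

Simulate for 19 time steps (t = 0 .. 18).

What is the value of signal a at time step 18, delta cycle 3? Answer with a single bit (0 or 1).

1

t0.Δ0 b=1 c=0 a=0 clk=0
t0.Δ1 b=1 c=0 a=0 clk=1
t0.Δ2 b=1 c=1 a=0 clk=1
t0.Δ3 b=1 c=1 a=1 clk=1
t1.Δ0 b=1 c=1 a=1 clk=1
t1.Δ1 b=1 c=1 a=1 clk=0
t2.Δ0 b=1 c=1 a=1 clk=0
t2.Δ1 b=1 c=1 a=1 clk=1
t2.Δ2 b=0 c=1 a=1 clk=1
t2.Δ3 b=0 c=1 a=0 clk=1
t3.Δ0 b=0 c=1 a=0 clk=1
t3.Δ1 b=0 c=1 a=0 clk=0
t4.Δ0 b=0 c=1 a=0 clk=0
t4.Δ1 b=0 c=1 a=0 clk=1
t4.Δ2 b=1 c=0 a=0 clk=1
t5.Δ0 b=1 c=0 a=0 clk=1
t5.Δ1 b=1 c=0 a=0 clk=0
t6.Δ0 b=1 c=0 a=0 clk=0
t6.Δ1 b=1 c=0 a=0 clk=1
t6.Δ2 b=1 c=1 a=0 clk=1
t6.Δ3 b=1 c=1 a=1 clk=1
t7.Δ0 b=1 c=1 a=1 clk=1
t7.Δ1 b=1 c=1 a=1 clk=0
t8.Δ0 b=1 c=1 a=1 clk=0
t8.Δ1 b=1 c=1 a=1 clk=1
t8.Δ2 b=0 c=1 a=1 clk=1
t8.Δ3 b=0 c=1 a=0 clk=1
t9.Δ0 b=0 c=1 a=0 clk=1
t9.Δ1 b=0 c=1 a=0 clk=0
t10.Δ0 b=0 c=1 a=0 clk=0
t10.Δ1 b=0 c=1 a=0 clk=1
t10.Δ2 b=1 c=0 a=0 clk=1
t11.Δ0 b=1 c=0 a=0 clk=1
t11.Δ1 b=1 c=0 a=0 clk=0
t12.Δ0 b=1 c=0 a=0 clk=0
t12.Δ1 b=1 c=0 a=0 clk=1
t12.Δ2 b=1 c=1 a=0 clk=1
t12.Δ3 b=1 c=1 a=1 clk=1
t13.Δ0 b=1 c=1 a=1 clk=1
t13.Δ1 b=1 c=1 a=1 clk=0
t14.Δ0 b=1 c=1 a=1 clk=0
t14.Δ1 b=1 c=1 a=1 clk=1
t14.Δ2 b=0 c=1 a=1 clk=1
t14.Δ3 b=0 c=1 a=0 clk=1
t15.Δ0 b=0 c=1 a=0 clk=1
t15.Δ1 b=0 c=1 a=0 clk=0
t16.Δ0 b=0 c=1 a=0 clk=0
t16.Δ1 b=0 c=1 a=0 clk=1
t16.Δ2 b=1 c=0 a=0 clk=1
t17.Δ0 b=1 c=0 a=0 clk=1
t17.Δ1 b=1 c=0 a=0 clk=0
t18.Δ0 b=1 c=0 a=0 clk=0
t18.Δ1 b=1 c=0 a=0 clk=1
t18.Δ2 b=1 c=1 a=0 clk=1
t18.Δ3 b=1 c=1 a=1 clk=1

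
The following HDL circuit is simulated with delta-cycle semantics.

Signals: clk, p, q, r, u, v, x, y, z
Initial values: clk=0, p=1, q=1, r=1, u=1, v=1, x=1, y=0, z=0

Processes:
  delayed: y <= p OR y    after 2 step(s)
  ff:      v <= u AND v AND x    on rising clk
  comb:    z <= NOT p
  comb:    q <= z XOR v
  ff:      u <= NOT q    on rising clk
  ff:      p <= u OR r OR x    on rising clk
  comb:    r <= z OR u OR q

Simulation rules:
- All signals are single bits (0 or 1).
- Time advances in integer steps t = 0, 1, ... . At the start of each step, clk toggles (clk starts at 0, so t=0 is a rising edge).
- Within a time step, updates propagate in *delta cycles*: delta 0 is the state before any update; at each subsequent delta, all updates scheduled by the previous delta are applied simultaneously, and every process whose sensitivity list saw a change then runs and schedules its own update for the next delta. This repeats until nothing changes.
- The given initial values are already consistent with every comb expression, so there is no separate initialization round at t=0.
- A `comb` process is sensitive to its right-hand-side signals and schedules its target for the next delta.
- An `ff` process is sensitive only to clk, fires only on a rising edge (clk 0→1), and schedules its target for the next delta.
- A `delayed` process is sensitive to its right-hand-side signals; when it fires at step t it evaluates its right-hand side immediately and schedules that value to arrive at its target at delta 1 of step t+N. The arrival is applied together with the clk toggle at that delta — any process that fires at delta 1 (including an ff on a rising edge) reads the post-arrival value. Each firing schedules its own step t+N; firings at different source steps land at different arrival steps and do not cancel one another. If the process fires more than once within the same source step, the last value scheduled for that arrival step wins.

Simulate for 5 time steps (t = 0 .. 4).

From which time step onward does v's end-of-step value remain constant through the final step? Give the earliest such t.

2

t=0 Δ0: clk=0 q=1 r=1 x=1 y=0 u=1 p=1 z=0 v=1
  Δ1: clk:0→1
  Δ2: u:1→0
  (2Δ to stable)
t=1 Δ0: clk=1 q=1 r=1 x=1 y=0 u=0 p=1 z=0 v=1
  Δ1: clk:1→0
  (1Δ to stable)
t=2 Δ0: clk=0 q=1 r=1 x=1 y=0 u=0 p=1 z=0 v=1
  Δ1: clk:0→1
  Δ2: v:1→0
  Δ3: q:1→0
  Δ4: r:1→0
  (4Δ to stable)
t=3 Δ0: clk=1 q=0 r=0 x=1 y=0 u=0 p=1 z=0 v=0
  Δ1: clk:1→0
  (1Δ to stable)
t=4 Δ0: clk=0 q=0 r=0 x=1 y=0 u=0 p=1 z=0 v=0
  Δ1: clk:0→1
  Δ2: u:0→1
  Δ3: r:0→1
  (3Δ to stable)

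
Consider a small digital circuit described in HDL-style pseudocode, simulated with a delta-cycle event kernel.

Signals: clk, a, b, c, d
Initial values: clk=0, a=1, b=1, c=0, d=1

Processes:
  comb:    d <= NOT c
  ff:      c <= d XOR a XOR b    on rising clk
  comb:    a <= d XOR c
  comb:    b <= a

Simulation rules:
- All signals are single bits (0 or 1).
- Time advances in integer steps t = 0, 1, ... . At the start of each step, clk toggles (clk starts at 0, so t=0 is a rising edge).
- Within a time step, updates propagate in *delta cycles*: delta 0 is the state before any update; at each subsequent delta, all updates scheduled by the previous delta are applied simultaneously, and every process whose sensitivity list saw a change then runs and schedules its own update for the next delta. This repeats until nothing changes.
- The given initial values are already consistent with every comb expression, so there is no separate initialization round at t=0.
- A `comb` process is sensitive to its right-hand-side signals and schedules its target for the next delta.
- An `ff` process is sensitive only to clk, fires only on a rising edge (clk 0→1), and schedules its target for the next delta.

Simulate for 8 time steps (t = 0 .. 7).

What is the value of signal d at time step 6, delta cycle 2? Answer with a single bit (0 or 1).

[bits: clk,c,b,d,a]
t=0: Δ0=00111 Δ1=10111 Δ2=11111 Δ3=11100 Δ4=11001 Δ5=11101 | 5Δ
t=1: Δ0=11101 Δ1=01101 | 1Δ
t=2: Δ0=01101 Δ1=11101 Δ2=10101 Δ3=10110 Δ4=10011 Δ5=10111 | 5Δ
t=3: Δ0=10111 Δ1=00111 | 1Δ
t=4: Δ0=00111 Δ1=10111 Δ2=11111 Δ3=11100 Δ4=11001 Δ5=11101 | 5Δ
t=5: Δ0=11101 Δ1=01101 | 1Δ
t=6: Δ0=01101 Δ1=11101 Δ2=10101 Δ3=10110 Δ4=10011 Δ5=10111 | 5Δ
t=7: Δ0=10111 Δ1=00111 | 1Δ

0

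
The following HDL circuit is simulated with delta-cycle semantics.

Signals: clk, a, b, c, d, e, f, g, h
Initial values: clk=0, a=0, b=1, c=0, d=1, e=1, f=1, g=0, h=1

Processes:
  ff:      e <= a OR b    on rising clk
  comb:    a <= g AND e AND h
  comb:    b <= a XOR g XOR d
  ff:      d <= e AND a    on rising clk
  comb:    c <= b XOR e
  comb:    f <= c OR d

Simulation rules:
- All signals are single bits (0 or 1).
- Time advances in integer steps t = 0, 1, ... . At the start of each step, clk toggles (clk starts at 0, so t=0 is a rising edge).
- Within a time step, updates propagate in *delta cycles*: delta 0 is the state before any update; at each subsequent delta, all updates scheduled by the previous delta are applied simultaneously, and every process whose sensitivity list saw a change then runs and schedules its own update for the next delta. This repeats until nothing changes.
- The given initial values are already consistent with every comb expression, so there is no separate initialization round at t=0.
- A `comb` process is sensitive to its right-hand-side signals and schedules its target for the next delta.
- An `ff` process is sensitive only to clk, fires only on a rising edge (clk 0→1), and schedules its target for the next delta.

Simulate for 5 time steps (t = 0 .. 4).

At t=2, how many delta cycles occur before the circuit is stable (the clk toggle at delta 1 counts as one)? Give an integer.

4

t0.Δ0 e=1 a=0 g=0 d=1 clk=0 c=0 f=1 h=1 b=1
t0.Δ1 e=1 a=0 g=0 d=1 clk=1 c=0 f=1 h=1 b=1
t0.Δ2 e=1 a=0 g=0 d=0 clk=1 c=0 f=1 h=1 b=1
t0.Δ3 e=1 a=0 g=0 d=0 clk=1 c=0 f=0 h=1 b=0
t0.Δ4 e=1 a=0 g=0 d=0 clk=1 c=1 f=0 h=1 b=0
t0.Δ5 e=1 a=0 g=0 d=0 clk=1 c=1 f=1 h=1 b=0
t1.Δ0 e=1 a=0 g=0 d=0 clk=1 c=1 f=1 h=1 b=0
t1.Δ1 e=1 a=0 g=0 d=0 clk=0 c=1 f=1 h=1 b=0
t2.Δ0 e=1 a=0 g=0 d=0 clk=0 c=1 f=1 h=1 b=0
t2.Δ1 e=1 a=0 g=0 d=0 clk=1 c=1 f=1 h=1 b=0
t2.Δ2 e=0 a=0 g=0 d=0 clk=1 c=1 f=1 h=1 b=0
t2.Δ3 e=0 a=0 g=0 d=0 clk=1 c=0 f=1 h=1 b=0
t2.Δ4 e=0 a=0 g=0 d=0 clk=1 c=0 f=0 h=1 b=0
t3.Δ0 e=0 a=0 g=0 d=0 clk=1 c=0 f=0 h=1 b=0
t3.Δ1 e=0 a=0 g=0 d=0 clk=0 c=0 f=0 h=1 b=0
t4.Δ0 e=0 a=0 g=0 d=0 clk=0 c=0 f=0 h=1 b=0
t4.Δ1 e=0 a=0 g=0 d=0 clk=1 c=0 f=0 h=1 b=0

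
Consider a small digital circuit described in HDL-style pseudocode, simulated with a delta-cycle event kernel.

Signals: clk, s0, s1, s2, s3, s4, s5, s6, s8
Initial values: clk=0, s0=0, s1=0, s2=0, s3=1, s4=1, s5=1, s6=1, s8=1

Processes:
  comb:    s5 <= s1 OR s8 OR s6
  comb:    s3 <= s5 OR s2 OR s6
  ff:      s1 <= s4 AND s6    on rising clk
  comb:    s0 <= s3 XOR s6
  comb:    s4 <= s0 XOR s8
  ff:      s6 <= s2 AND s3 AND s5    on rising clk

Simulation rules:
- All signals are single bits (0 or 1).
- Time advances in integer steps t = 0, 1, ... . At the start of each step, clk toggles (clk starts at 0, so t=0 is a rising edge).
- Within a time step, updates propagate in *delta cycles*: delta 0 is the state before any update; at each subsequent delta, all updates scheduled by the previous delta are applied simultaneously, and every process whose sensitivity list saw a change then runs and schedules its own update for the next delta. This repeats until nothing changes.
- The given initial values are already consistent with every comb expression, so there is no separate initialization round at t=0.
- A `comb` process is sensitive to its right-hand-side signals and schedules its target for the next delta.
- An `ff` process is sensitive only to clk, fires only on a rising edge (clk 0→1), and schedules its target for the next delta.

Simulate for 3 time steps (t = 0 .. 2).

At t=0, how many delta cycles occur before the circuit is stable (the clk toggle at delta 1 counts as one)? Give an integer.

[bits: s6,s2,s3,s5,s1,s0,clk,s8,s4]
t=0: Δ0=101100011 Δ1=101100111 Δ2=001110111 Δ3=001111111 Δ4=001111110 | 4Δ
t=1: Δ0=001111110 Δ1=001111010 | 1Δ
t=2: Δ0=001111010 Δ1=001111110 Δ2=001101110 | 2Δ

4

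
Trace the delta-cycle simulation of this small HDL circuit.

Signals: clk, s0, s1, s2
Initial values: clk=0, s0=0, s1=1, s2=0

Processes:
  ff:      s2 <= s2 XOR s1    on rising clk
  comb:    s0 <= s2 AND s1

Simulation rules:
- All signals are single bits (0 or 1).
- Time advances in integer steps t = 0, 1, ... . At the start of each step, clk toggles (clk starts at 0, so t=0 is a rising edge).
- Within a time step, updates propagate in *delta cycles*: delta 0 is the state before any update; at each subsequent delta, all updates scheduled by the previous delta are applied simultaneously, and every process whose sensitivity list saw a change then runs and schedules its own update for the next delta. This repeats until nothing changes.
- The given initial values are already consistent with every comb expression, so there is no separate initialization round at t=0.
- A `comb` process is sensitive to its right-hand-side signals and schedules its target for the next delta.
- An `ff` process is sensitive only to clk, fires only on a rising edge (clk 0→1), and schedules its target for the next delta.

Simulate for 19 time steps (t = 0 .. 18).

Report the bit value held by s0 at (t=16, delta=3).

1

t=0 Δ0: s0=0 s1=1 clk=0 s2=0
  Δ1: clk:0→1
  Δ2: s2:0→1
  Δ3: s0:0→1
  (3Δ to stable)
t=1 Δ0: s0=1 s1=1 clk=1 s2=1
  Δ1: clk:1→0
  (1Δ to stable)
t=2 Δ0: s0=1 s1=1 clk=0 s2=1
  Δ1: clk:0→1
  Δ2: s2:1→0
  Δ3: s0:1→0
  (3Δ to stable)
t=3 Δ0: s0=0 s1=1 clk=1 s2=0
  Δ1: clk:1→0
  (1Δ to stable)
t=4 Δ0: s0=0 s1=1 clk=0 s2=0
  Δ1: clk:0→1
  Δ2: s2:0→1
  Δ3: s0:0→1
  (3Δ to stable)
t=5 Δ0: s0=1 s1=1 clk=1 s2=1
  Δ1: clk:1→0
  (1Δ to stable)
t=6 Δ0: s0=1 s1=1 clk=0 s2=1
  Δ1: clk:0→1
  Δ2: s2:1→0
  Δ3: s0:1→0
  (3Δ to stable)
t=7 Δ0: s0=0 s1=1 clk=1 s2=0
  Δ1: clk:1→0
  (1Δ to stable)
t=8 Δ0: s0=0 s1=1 clk=0 s2=0
  Δ1: clk:0→1
  Δ2: s2:0→1
  Δ3: s0:0→1
  (3Δ to stable)
t=9 Δ0: s0=1 s1=1 clk=1 s2=1
  Δ1: clk:1→0
  (1Δ to stable)
t=10 Δ0: s0=1 s1=1 clk=0 s2=1
  Δ1: clk:0→1
  Δ2: s2:1→0
  Δ3: s0:1→0
  (3Δ to stable)
t=11 Δ0: s0=0 s1=1 clk=1 s2=0
  Δ1: clk:1→0
  (1Δ to stable)
t=12 Δ0: s0=0 s1=1 clk=0 s2=0
  Δ1: clk:0→1
  Δ2: s2:0→1
  Δ3: s0:0→1
  (3Δ to stable)
t=13 Δ0: s0=1 s1=1 clk=1 s2=1
  Δ1: clk:1→0
  (1Δ to stable)
t=14 Δ0: s0=1 s1=1 clk=0 s2=1
  Δ1: clk:0→1
  Δ2: s2:1→0
  Δ3: s0:1→0
  (3Δ to stable)
t=15 Δ0: s0=0 s1=1 clk=1 s2=0
  Δ1: clk:1→0
  (1Δ to stable)
t=16 Δ0: s0=0 s1=1 clk=0 s2=0
  Δ1: clk:0→1
  Δ2: s2:0→1
  Δ3: s0:0→1
  (3Δ to stable)
t=17 Δ0: s0=1 s1=1 clk=1 s2=1
  Δ1: clk:1→0
  (1Δ to stable)
t=18 Δ0: s0=1 s1=1 clk=0 s2=1
  Δ1: clk:0→1
  Δ2: s2:1→0
  Δ3: s0:1→0
  (3Δ to stable)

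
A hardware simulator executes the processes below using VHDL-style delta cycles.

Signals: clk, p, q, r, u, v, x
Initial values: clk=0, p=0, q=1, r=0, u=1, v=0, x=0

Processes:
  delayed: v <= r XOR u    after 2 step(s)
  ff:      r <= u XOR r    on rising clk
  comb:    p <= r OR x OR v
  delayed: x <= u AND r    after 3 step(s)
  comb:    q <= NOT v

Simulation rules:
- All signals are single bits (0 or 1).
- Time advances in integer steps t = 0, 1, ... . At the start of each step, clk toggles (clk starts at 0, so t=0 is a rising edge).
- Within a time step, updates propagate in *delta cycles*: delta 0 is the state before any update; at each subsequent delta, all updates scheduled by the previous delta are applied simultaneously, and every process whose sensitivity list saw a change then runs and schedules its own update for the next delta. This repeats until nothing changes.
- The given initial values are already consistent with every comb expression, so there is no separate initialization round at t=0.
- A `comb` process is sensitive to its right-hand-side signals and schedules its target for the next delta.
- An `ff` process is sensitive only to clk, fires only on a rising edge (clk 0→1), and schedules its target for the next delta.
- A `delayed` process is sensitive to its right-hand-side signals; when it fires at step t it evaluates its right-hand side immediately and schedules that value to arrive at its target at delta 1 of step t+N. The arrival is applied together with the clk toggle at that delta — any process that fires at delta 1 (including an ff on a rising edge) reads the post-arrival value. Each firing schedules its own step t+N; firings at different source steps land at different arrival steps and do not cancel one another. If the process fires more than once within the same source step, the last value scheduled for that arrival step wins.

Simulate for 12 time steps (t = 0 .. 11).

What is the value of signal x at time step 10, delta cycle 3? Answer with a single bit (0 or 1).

t=0 Δ0: v=0 r=0 q=1 x=0 p=0 u=1 clk=0
  Δ1: clk:0→1
  Δ2: r:0→1
  Δ3: p:0→1
  (3Δ to stable)
t=1 Δ0: v=0 r=1 q=1 x=0 p=1 u=1 clk=1
  Δ1: clk:1→0
  (1Δ to stable)
t=2 Δ0: v=0 r=1 q=1 x=0 p=1 u=1 clk=0
  Δ1: clk:0→1
  Δ2: r:1→0
  Δ3: p:1→0
  (3Δ to stable)
t=3 Δ0: v=0 r=0 q=1 x=0 p=0 u=1 clk=1
  Δ1: x:0→1, clk:1→0
  Δ2: p:0→1
  (2Δ to stable)
t=4 Δ0: v=0 r=0 q=1 x=1 p=1 u=1 clk=0
  Δ1: v:0→1, clk:0→1
  Δ2: r:0→1, q:1→0
  (2Δ to stable)
t=5 Δ0: v=1 r=1 q=0 x=1 p=1 u=1 clk=1
  Δ1: x:1→0, clk:1→0
  (1Δ to stable)
t=6 Δ0: v=1 r=1 q=0 x=0 p=1 u=1 clk=0
  Δ1: v:1→0, clk:0→1
  Δ2: r:1→0, q:0→1
  Δ3: p:1→0
  (3Δ to stable)
t=7 Δ0: v=0 r=0 q=1 x=0 p=0 u=1 clk=1
  Δ1: x:0→1, clk:1→0
  Δ2: p:0→1
  (2Δ to stable)
t=8 Δ0: v=0 r=0 q=1 x=1 p=1 u=1 clk=0
  Δ1: v:0→1, clk:0→1
  Δ2: r:0→1, q:1→0
  (2Δ to stable)
t=9 Δ0: v=1 r=1 q=0 x=1 p=1 u=1 clk=1
  Δ1: x:1→0, clk:1→0
  (1Δ to stable)
t=10 Δ0: v=1 r=1 q=0 x=0 p=1 u=1 clk=0
  Δ1: v:1→0, clk:0→1
  Δ2: r:1→0, q:0→1
  Δ3: p:1→0
  (3Δ to stable)
t=11 Δ0: v=0 r=0 q=1 x=0 p=0 u=1 clk=1
  Δ1: x:0→1, clk:1→0
  Δ2: p:0→1
  (2Δ to stable)

0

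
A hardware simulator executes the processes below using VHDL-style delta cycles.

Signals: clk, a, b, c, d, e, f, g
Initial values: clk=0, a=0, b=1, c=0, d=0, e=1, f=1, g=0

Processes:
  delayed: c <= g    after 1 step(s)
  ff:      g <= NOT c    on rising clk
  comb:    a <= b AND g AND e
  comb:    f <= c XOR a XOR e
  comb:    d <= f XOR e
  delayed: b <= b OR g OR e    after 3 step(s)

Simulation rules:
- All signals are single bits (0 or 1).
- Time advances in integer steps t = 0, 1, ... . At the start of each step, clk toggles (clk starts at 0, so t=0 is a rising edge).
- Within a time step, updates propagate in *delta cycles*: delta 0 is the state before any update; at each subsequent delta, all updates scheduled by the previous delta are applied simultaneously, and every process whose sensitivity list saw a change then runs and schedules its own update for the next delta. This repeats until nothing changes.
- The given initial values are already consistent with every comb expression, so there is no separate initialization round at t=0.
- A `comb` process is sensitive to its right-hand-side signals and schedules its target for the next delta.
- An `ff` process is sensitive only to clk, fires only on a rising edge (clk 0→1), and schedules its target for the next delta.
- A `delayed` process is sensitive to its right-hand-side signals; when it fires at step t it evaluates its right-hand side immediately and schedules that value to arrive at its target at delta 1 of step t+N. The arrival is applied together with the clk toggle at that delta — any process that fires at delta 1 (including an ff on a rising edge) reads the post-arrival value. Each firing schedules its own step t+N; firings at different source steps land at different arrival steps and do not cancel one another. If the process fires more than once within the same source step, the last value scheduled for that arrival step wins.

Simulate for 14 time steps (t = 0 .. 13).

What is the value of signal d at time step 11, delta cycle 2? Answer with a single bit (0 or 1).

t=0 Δ0: g=0 b=1 clk=0 c=0 d=0 f=1 a=0 e=1
  Δ1: clk:0→1
  Δ2: g:0→1
  Δ3: a:0→1
  Δ4: f:1→0
  Δ5: d:0→1
  (5Δ to stable)
t=1 Δ0: g=1 b=1 clk=1 c=0 d=1 f=0 a=1 e=1
  Δ1: clk:1→0, c:0→1
  Δ2: f:0→1
  Δ3: d:1→0
  (3Δ to stable)
t=2 Δ0: g=1 b=1 clk=0 c=1 d=0 f=1 a=1 e=1
  Δ1: clk:0→1
  Δ2: g:1→0
  Δ3: a:1→0
  Δ4: f:1→0
  Δ5: d:0→1
  (5Δ to stable)
t=3 Δ0: g=0 b=1 clk=1 c=1 d=1 f=0 a=0 e=1
  Δ1: clk:1→0, c:1→0
  Δ2: f:0→1
  Δ3: d:1→0
  (3Δ to stable)
t=4 Δ0: g=0 b=1 clk=0 c=0 d=0 f=1 a=0 e=1
  Δ1: clk:0→1
  Δ2: g:0→1
  Δ3: a:0→1
  Δ4: f:1→0
  Δ5: d:0→1
  (5Δ to stable)
t=5 Δ0: g=1 b=1 clk=1 c=0 d=1 f=0 a=1 e=1
  Δ1: clk:1→0, c:0→1
  Δ2: f:0→1
  Δ3: d:1→0
  (3Δ to stable)
t=6 Δ0: g=1 b=1 clk=0 c=1 d=0 f=1 a=1 e=1
  Δ1: clk:0→1
  Δ2: g:1→0
  Δ3: a:1→0
  Δ4: f:1→0
  Δ5: d:0→1
  (5Δ to stable)
t=7 Δ0: g=0 b=1 clk=1 c=1 d=1 f=0 a=0 e=1
  Δ1: clk:1→0, c:1→0
  Δ2: f:0→1
  Δ3: d:1→0
  (3Δ to stable)
t=8 Δ0: g=0 b=1 clk=0 c=0 d=0 f=1 a=0 e=1
  Δ1: clk:0→1
  Δ2: g:0→1
  Δ3: a:0→1
  Δ4: f:1→0
  Δ5: d:0→1
  (5Δ to stable)
t=9 Δ0: g=1 b=1 clk=1 c=0 d=1 f=0 a=1 e=1
  Δ1: clk:1→0, c:0→1
  Δ2: f:0→1
  Δ3: d:1→0
  (3Δ to stable)
t=10 Δ0: g=1 b=1 clk=0 c=1 d=0 f=1 a=1 e=1
  Δ1: clk:0→1
  Δ2: g:1→0
  Δ3: a:1→0
  Δ4: f:1→0
  Δ5: d:0→1
  (5Δ to stable)
t=11 Δ0: g=0 b=1 clk=1 c=1 d=1 f=0 a=0 e=1
  Δ1: clk:1→0, c:1→0
  Δ2: f:0→1
  Δ3: d:1→0
  (3Δ to stable)
t=12 Δ0: g=0 b=1 clk=0 c=0 d=0 f=1 a=0 e=1
  Δ1: clk:0→1
  Δ2: g:0→1
  Δ3: a:0→1
  Δ4: f:1→0
  Δ5: d:0→1
  (5Δ to stable)
t=13 Δ0: g=1 b=1 clk=1 c=0 d=1 f=0 a=1 e=1
  Δ1: clk:1→0, c:0→1
  Δ2: f:0→1
  Δ3: d:1→0
  (3Δ to stable)

1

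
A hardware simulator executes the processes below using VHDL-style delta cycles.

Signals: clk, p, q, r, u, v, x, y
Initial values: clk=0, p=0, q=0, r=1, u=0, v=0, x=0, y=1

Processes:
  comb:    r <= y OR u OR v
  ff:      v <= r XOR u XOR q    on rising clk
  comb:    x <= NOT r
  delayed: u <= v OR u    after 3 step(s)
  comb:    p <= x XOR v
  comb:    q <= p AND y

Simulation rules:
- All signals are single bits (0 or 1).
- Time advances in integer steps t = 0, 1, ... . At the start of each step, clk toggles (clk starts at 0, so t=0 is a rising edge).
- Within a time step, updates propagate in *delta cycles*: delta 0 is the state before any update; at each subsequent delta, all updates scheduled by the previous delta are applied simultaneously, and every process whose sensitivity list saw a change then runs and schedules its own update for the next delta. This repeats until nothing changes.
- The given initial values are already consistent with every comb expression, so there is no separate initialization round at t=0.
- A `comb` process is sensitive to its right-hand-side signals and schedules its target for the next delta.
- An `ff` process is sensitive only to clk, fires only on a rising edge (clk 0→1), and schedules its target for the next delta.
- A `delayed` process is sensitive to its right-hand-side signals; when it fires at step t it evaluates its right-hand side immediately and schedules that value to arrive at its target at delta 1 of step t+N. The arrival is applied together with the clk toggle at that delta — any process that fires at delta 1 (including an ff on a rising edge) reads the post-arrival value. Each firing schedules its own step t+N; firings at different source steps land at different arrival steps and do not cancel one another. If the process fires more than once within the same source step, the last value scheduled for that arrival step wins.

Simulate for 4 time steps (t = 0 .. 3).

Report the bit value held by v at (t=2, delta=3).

0

t=0 Δ0: v=0 clk=0 y=1 q=0 r=1 x=0 u=0 p=0
  Δ1: clk:0→1
  Δ2: v:0→1
  Δ3: p:0→1
  Δ4: q:0→1
  (4Δ to stable)
t=1 Δ0: v=1 clk=1 y=1 q=1 r=1 x=0 u=0 p=1
  Δ1: clk:1→0
  (1Δ to stable)
t=2 Δ0: v=1 clk=0 y=1 q=1 r=1 x=0 u=0 p=1
  Δ1: clk:0→1
  Δ2: v:1→0
  Δ3: p:1→0
  Δ4: q:1→0
  (4Δ to stable)
t=3 Δ0: v=0 clk=1 y=1 q=0 r=1 x=0 u=0 p=0
  Δ1: clk:1→0, u:0→1
  (1Δ to stable)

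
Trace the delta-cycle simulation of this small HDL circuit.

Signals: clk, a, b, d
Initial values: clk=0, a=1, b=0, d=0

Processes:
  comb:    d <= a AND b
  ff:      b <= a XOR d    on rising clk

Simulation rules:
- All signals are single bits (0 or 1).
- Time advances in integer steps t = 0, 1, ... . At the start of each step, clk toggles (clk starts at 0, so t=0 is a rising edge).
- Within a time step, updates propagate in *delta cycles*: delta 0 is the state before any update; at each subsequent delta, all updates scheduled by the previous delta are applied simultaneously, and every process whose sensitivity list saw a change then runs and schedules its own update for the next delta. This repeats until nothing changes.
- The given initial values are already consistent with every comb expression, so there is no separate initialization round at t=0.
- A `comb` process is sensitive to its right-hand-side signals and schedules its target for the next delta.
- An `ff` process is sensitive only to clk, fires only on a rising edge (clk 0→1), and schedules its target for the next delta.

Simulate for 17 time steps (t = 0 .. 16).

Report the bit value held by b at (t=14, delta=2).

0

t0.Δ0 d=0 a=1 clk=0 b=0
t0.Δ1 d=0 a=1 clk=1 b=0
t0.Δ2 d=0 a=1 clk=1 b=1
t0.Δ3 d=1 a=1 clk=1 b=1
t1.Δ0 d=1 a=1 clk=1 b=1
t1.Δ1 d=1 a=1 clk=0 b=1
t2.Δ0 d=1 a=1 clk=0 b=1
t2.Δ1 d=1 a=1 clk=1 b=1
t2.Δ2 d=1 a=1 clk=1 b=0
t2.Δ3 d=0 a=1 clk=1 b=0
t3.Δ0 d=0 a=1 clk=1 b=0
t3.Δ1 d=0 a=1 clk=0 b=0
t4.Δ0 d=0 a=1 clk=0 b=0
t4.Δ1 d=0 a=1 clk=1 b=0
t4.Δ2 d=0 a=1 clk=1 b=1
t4.Δ3 d=1 a=1 clk=1 b=1
t5.Δ0 d=1 a=1 clk=1 b=1
t5.Δ1 d=1 a=1 clk=0 b=1
t6.Δ0 d=1 a=1 clk=0 b=1
t6.Δ1 d=1 a=1 clk=1 b=1
t6.Δ2 d=1 a=1 clk=1 b=0
t6.Δ3 d=0 a=1 clk=1 b=0
t7.Δ0 d=0 a=1 clk=1 b=0
t7.Δ1 d=0 a=1 clk=0 b=0
t8.Δ0 d=0 a=1 clk=0 b=0
t8.Δ1 d=0 a=1 clk=1 b=0
t8.Δ2 d=0 a=1 clk=1 b=1
t8.Δ3 d=1 a=1 clk=1 b=1
t9.Δ0 d=1 a=1 clk=1 b=1
t9.Δ1 d=1 a=1 clk=0 b=1
t10.Δ0 d=1 a=1 clk=0 b=1
t10.Δ1 d=1 a=1 clk=1 b=1
t10.Δ2 d=1 a=1 clk=1 b=0
t10.Δ3 d=0 a=1 clk=1 b=0
t11.Δ0 d=0 a=1 clk=1 b=0
t11.Δ1 d=0 a=1 clk=0 b=0
t12.Δ0 d=0 a=1 clk=0 b=0
t12.Δ1 d=0 a=1 clk=1 b=0
t12.Δ2 d=0 a=1 clk=1 b=1
t12.Δ3 d=1 a=1 clk=1 b=1
t13.Δ0 d=1 a=1 clk=1 b=1
t13.Δ1 d=1 a=1 clk=0 b=1
t14.Δ0 d=1 a=1 clk=0 b=1
t14.Δ1 d=1 a=1 clk=1 b=1
t14.Δ2 d=1 a=1 clk=1 b=0
t14.Δ3 d=0 a=1 clk=1 b=0
t15.Δ0 d=0 a=1 clk=1 b=0
t15.Δ1 d=0 a=1 clk=0 b=0
t16.Δ0 d=0 a=1 clk=0 b=0
t16.Δ1 d=0 a=1 clk=1 b=0
t16.Δ2 d=0 a=1 clk=1 b=1
t16.Δ3 d=1 a=1 clk=1 b=1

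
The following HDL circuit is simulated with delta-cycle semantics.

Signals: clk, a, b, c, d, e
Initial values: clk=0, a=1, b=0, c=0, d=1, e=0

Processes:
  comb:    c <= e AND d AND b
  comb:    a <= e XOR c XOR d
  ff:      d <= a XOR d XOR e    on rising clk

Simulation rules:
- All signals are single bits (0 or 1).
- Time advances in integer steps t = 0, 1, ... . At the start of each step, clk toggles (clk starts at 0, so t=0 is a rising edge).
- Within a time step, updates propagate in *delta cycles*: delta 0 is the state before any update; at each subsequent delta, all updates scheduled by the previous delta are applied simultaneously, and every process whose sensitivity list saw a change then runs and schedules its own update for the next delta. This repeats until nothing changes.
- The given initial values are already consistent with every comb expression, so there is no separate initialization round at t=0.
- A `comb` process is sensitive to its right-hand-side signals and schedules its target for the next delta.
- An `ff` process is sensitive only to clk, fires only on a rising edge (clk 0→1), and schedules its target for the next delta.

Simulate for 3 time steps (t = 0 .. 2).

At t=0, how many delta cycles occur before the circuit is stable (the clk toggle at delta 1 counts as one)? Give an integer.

[bits: clk,e,c,b,d,a]
t=0: Δ0=000011 Δ1=100011 Δ2=100001 Δ3=100000 | 3Δ
t=1: Δ0=100000 Δ1=000000 | 1Δ
t=2: Δ0=000000 Δ1=100000 | 1Δ

3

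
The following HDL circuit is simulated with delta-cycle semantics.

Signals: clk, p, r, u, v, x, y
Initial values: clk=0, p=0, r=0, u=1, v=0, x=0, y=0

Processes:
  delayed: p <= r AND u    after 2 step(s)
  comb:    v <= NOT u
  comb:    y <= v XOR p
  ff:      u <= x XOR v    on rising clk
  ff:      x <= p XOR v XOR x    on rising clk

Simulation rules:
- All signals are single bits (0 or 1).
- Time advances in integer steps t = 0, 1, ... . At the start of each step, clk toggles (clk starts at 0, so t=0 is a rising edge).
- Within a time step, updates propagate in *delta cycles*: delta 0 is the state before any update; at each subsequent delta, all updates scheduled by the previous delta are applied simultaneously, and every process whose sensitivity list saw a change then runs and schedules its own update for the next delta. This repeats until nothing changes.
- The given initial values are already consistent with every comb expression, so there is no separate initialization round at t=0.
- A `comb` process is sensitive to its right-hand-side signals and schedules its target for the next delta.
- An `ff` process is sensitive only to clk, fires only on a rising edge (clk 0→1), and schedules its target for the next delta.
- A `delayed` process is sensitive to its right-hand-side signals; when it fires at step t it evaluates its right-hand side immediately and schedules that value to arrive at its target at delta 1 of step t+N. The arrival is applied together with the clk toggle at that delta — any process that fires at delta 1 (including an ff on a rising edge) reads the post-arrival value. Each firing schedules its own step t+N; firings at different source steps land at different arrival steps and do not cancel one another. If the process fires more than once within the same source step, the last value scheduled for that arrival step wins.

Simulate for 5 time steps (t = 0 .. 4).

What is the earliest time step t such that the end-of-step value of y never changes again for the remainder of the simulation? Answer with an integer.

2

t0.Δ0 y=0 clk=0 p=0 v=0 u=1 x=0 r=0
t0.Δ1 y=0 clk=1 p=0 v=0 u=1 x=0 r=0
t0.Δ2 y=0 clk=1 p=0 v=0 u=0 x=0 r=0
t0.Δ3 y=0 clk=1 p=0 v=1 u=0 x=0 r=0
t0.Δ4 y=1 clk=1 p=0 v=1 u=0 x=0 r=0
t1.Δ0 y=1 clk=1 p=0 v=1 u=0 x=0 r=0
t1.Δ1 y=1 clk=0 p=0 v=1 u=0 x=0 r=0
t2.Δ0 y=1 clk=0 p=0 v=1 u=0 x=0 r=0
t2.Δ1 y=1 clk=1 p=0 v=1 u=0 x=0 r=0
t2.Δ2 y=1 clk=1 p=0 v=1 u=1 x=1 r=0
t2.Δ3 y=1 clk=1 p=0 v=0 u=1 x=1 r=0
t2.Δ4 y=0 clk=1 p=0 v=0 u=1 x=1 r=0
t3.Δ0 y=0 clk=1 p=0 v=0 u=1 x=1 r=0
t3.Δ1 y=0 clk=0 p=0 v=0 u=1 x=1 r=0
t4.Δ0 y=0 clk=0 p=0 v=0 u=1 x=1 r=0
t4.Δ1 y=0 clk=1 p=0 v=0 u=1 x=1 r=0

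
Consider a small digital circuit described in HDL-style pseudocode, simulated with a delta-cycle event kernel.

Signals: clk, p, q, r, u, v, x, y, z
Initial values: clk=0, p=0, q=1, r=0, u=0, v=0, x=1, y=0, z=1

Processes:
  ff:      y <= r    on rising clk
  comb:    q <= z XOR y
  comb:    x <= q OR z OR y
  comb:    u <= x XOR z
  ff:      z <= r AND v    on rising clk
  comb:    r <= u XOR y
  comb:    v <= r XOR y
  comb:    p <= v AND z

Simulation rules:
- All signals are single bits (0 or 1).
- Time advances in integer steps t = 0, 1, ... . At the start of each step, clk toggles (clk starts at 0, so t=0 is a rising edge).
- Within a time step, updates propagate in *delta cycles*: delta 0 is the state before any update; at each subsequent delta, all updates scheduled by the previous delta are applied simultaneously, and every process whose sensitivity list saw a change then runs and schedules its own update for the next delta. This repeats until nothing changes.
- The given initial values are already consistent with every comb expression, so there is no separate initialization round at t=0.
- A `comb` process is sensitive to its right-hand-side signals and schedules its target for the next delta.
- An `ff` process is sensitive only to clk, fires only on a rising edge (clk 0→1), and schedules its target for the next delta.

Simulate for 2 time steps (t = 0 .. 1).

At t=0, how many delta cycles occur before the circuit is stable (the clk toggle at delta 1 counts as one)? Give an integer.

[bits: p,x,v,r,y,q,clk,u,z]
t=0: Δ0=010001001 Δ1=010001101 Δ2=010001100 Δ3=010000110 Δ4=000100110 Δ5=001100100 Δ6=001000100 Δ7=000000100 | 7Δ
t=1: Δ0=000000100 Δ1=000000000 | 1Δ

7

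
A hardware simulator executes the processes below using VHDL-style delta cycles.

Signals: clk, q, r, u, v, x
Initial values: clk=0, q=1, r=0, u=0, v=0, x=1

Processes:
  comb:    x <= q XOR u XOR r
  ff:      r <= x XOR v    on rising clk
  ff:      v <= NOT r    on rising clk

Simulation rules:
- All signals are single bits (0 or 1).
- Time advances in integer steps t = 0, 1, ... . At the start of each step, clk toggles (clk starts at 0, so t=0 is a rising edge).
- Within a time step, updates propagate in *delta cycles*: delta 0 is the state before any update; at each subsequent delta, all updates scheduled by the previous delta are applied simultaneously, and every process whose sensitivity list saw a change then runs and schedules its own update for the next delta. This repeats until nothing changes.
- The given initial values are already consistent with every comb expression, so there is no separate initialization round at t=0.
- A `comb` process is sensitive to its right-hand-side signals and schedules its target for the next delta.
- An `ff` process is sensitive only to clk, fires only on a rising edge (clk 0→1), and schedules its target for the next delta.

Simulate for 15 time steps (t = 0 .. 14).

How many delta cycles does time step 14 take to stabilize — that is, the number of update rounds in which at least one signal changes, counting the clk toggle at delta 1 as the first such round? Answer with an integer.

2

[bits: u,clk,x,q,r,v]
t=0: Δ0=001100 Δ1=011100 Δ2=011111 Δ3=010111 | 3Δ
t=1: Δ0=010111 Δ1=000111 | 1Δ
t=2: Δ0=000111 Δ1=010111 Δ2=010110 | 2Δ
t=3: Δ0=010110 Δ1=000110 | 1Δ
t=4: Δ0=000110 Δ1=010110 Δ2=010100 Δ3=011100 | 3Δ
t=5: Δ0=011100 Δ1=001100 | 1Δ
t=6: Δ0=001100 Δ1=011100 Δ2=011111 Δ3=010111 | 3Δ
t=7: Δ0=010111 Δ1=000111 | 1Δ
t=8: Δ0=000111 Δ1=010111 Δ2=010110 | 2Δ
t=9: Δ0=010110 Δ1=000110 | 1Δ
t=10: Δ0=000110 Δ1=010110 Δ2=010100 Δ3=011100 | 3Δ
t=11: Δ0=011100 Δ1=001100 | 1Δ
t=12: Δ0=001100 Δ1=011100 Δ2=011111 Δ3=010111 | 3Δ
t=13: Δ0=010111 Δ1=000111 | 1Δ
t=14: Δ0=000111 Δ1=010111 Δ2=010110 | 2Δ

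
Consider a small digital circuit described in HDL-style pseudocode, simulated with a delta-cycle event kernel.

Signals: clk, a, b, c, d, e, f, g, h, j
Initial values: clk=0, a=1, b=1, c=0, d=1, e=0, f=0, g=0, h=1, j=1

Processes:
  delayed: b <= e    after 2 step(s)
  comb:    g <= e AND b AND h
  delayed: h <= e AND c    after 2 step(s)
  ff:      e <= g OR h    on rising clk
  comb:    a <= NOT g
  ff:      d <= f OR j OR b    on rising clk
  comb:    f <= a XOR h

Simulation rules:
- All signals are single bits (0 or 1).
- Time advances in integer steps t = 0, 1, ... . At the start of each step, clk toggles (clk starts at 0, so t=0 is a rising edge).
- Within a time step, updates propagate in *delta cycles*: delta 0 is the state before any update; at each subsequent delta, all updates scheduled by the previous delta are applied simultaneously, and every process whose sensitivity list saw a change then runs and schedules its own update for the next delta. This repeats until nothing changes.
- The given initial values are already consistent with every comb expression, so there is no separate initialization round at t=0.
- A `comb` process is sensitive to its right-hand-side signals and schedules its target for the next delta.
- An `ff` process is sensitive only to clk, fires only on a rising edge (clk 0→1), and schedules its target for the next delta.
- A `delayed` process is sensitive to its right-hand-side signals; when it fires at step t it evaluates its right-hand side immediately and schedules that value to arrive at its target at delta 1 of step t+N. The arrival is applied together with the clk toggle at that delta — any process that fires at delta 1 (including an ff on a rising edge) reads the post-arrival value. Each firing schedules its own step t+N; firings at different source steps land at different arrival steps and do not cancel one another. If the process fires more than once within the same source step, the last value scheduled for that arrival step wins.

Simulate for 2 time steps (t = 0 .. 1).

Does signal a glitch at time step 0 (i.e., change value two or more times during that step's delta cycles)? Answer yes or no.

no

[bits: a,d,e,b,h,g,j,c,f,clk]
t=0: Δ0=1101101000 Δ1=1101101001 Δ2=1111101001 Δ3=1111111001 Δ4=0111111001 Δ5=0111111011 | 5Δ
t=1: Δ0=0111111011 Δ1=0111111010 | 1Δ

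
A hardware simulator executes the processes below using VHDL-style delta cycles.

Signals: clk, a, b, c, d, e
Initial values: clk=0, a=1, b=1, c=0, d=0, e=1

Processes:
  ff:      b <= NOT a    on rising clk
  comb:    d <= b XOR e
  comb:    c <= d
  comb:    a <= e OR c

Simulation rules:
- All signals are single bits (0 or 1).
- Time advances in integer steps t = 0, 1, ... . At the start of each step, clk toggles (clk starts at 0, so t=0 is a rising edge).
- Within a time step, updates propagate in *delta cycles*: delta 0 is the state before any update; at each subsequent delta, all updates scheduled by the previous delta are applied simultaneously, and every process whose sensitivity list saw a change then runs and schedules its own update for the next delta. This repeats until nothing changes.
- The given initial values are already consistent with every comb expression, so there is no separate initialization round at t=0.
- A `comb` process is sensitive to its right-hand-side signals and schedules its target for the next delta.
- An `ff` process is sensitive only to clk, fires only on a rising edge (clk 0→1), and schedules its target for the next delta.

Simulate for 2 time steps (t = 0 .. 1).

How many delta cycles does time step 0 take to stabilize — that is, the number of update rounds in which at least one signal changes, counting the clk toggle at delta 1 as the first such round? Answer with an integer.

[bits: clk,c,a,d,e,b]
t=0: Δ0=001011 Δ1=101011 Δ2=101010 Δ3=101110 Δ4=111110 | 4Δ
t=1: Δ0=111110 Δ1=011110 | 1Δ

4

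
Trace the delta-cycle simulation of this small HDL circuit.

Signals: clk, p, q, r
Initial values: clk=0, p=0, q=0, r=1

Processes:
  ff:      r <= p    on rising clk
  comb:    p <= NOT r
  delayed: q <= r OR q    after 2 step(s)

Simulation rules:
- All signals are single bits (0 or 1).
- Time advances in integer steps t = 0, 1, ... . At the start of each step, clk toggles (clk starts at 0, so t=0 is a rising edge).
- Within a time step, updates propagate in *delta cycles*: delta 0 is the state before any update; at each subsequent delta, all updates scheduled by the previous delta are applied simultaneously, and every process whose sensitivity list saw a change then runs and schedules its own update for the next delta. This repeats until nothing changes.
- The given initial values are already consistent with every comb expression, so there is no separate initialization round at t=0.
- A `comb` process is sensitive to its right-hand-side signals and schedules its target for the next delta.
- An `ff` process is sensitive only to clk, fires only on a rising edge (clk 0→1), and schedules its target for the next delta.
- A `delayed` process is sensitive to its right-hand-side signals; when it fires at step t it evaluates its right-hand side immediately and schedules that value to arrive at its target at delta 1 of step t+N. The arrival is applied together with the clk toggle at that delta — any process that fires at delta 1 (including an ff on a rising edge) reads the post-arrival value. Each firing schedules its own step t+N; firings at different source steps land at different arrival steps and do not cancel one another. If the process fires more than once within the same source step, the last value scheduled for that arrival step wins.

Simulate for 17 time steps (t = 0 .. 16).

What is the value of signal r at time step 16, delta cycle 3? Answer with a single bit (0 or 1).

t0.Δ0 q=0 p=0 clk=0 r=1
t0.Δ1 q=0 p=0 clk=1 r=1
t0.Δ2 q=0 p=0 clk=1 r=0
t0.Δ3 q=0 p=1 clk=1 r=0
t1.Δ0 q=0 p=1 clk=1 r=0
t1.Δ1 q=0 p=1 clk=0 r=0
t2.Δ0 q=0 p=1 clk=0 r=0
t2.Δ1 q=0 p=1 clk=1 r=0
t2.Δ2 q=0 p=1 clk=1 r=1
t2.Δ3 q=0 p=0 clk=1 r=1
t3.Δ0 q=0 p=0 clk=1 r=1
t3.Δ1 q=0 p=0 clk=0 r=1
t4.Δ0 q=0 p=0 clk=0 r=1
t4.Δ1 q=1 p=0 clk=1 r=1
t4.Δ2 q=1 p=0 clk=1 r=0
t4.Δ3 q=1 p=1 clk=1 r=0
t5.Δ0 q=1 p=1 clk=1 r=0
t5.Δ1 q=1 p=1 clk=0 r=0
t6.Δ0 q=1 p=1 clk=0 r=0
t6.Δ1 q=1 p=1 clk=1 r=0
t6.Δ2 q=1 p=1 clk=1 r=1
t6.Δ3 q=1 p=0 clk=1 r=1
t7.Δ0 q=1 p=0 clk=1 r=1
t7.Δ1 q=1 p=0 clk=0 r=1
t8.Δ0 q=1 p=0 clk=0 r=1
t8.Δ1 q=1 p=0 clk=1 r=1
t8.Δ2 q=1 p=0 clk=1 r=0
t8.Δ3 q=1 p=1 clk=1 r=0
t9.Δ0 q=1 p=1 clk=1 r=0
t9.Δ1 q=1 p=1 clk=0 r=0
t10.Δ0 q=1 p=1 clk=0 r=0
t10.Δ1 q=1 p=1 clk=1 r=0
t10.Δ2 q=1 p=1 clk=1 r=1
t10.Δ3 q=1 p=0 clk=1 r=1
t11.Δ0 q=1 p=0 clk=1 r=1
t11.Δ1 q=1 p=0 clk=0 r=1
t12.Δ0 q=1 p=0 clk=0 r=1
t12.Δ1 q=1 p=0 clk=1 r=1
t12.Δ2 q=1 p=0 clk=1 r=0
t12.Δ3 q=1 p=1 clk=1 r=0
t13.Δ0 q=1 p=1 clk=1 r=0
t13.Δ1 q=1 p=1 clk=0 r=0
t14.Δ0 q=1 p=1 clk=0 r=0
t14.Δ1 q=1 p=1 clk=1 r=0
t14.Δ2 q=1 p=1 clk=1 r=1
t14.Δ3 q=1 p=0 clk=1 r=1
t15.Δ0 q=1 p=0 clk=1 r=1
t15.Δ1 q=1 p=0 clk=0 r=1
t16.Δ0 q=1 p=0 clk=0 r=1
t16.Δ1 q=1 p=0 clk=1 r=1
t16.Δ2 q=1 p=0 clk=1 r=0
t16.Δ3 q=1 p=1 clk=1 r=0

0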